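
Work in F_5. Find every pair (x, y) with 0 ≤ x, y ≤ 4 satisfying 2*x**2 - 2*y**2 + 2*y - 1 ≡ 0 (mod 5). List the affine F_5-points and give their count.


Affine F_5-points: {(0, 2), (0, 4), (2, 3), (3, 3)}; count = 4.

For each of the 25 pairs (x, y) ∈ F_5², evaluate f(x, y) mod 5. Record the zeros.
  x = 0: [0↦4, 1↦4, 2↦0, 3↦2, 4↦0]  zeros at y ∈ {2, 4}
  x = 1: [0↦1, 1↦1, 2↦2, 3↦4, 4↦2]  zeros at y ∈ ∅
  x = 2: [0↦2, 1↦2, 2↦3, 3↦0, 4↦3]  zeros at y ∈ {3}
  x = 3: [0↦2, 1↦2, 2↦3, 3↦0, 4↦3]  zeros at y ∈ {3}
  x = 4: [0↦1, 1↦1, 2↦2, 3↦4, 4↦2]  zeros at y ∈ ∅
Collecting zeros: affine points = {(0, 2), (0, 4), (2, 3), (3, 3)}.
Total count |C(F_5)_aff| = 4.


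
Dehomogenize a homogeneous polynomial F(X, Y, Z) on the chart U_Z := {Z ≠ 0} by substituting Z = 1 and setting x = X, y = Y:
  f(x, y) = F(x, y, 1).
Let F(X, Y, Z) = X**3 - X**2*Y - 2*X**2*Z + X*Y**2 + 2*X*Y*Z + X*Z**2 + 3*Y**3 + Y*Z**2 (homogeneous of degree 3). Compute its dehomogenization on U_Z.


f(x, y) = x**3 - x**2*y - 2*x**2 + x*y**2 + 2*x*y + x + 3*y**3 + y

On U_Z we set Z = 1. Each monomial c·X^i·Y^j·Z^k in F becomes c·x^i·y^j·1^k = c·x^i·y^j.
Substituting Z = 1: F(X, Y, 1) = x**3 - x**2*y - 2*x**2 + x*y**2 + 2*x*y + x + 3*y**3 + y.
Note: deg(f) ≤ deg(F) = 3; strict inequality happens when F is divisible by Z (lost terms).


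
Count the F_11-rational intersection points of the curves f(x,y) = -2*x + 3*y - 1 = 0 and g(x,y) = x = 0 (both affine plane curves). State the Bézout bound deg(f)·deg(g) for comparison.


Common zeros: {(0, 4)}; count = 1; Bézout bound = 1.

deg(f) = 1, deg(g) = 1, so Bézout bound = 1.
Scan x ∈ F_11. For each x, list the y ∈ F_11 with f(x, y) ≡ 0 and those with g(x, y) ≡ 0 (mod 11); the common zeros in that column are the intersection.
  x = 0: f ≡ 0 at y ∈ {4}; g ≡ 0 at y ∈ {0, 1, 2, 3, 4, 5, 6, 7, 8, 9, 10}; common: {4}.
  x = 1: f ≡ 0 at y ∈ {1}; g ≡ 0 at y ∈ ∅; common: ∅.
  x = 2: f ≡ 0 at y ∈ {9}; g ≡ 0 at y ∈ ∅; common: ∅.
  x = 3: f ≡ 0 at y ∈ {6}; g ≡ 0 at y ∈ ∅; common: ∅.
  x = 4: f ≡ 0 at y ∈ {3}; g ≡ 0 at y ∈ ∅; common: ∅.
  x = 5: f ≡ 0 at y ∈ {0}; g ≡ 0 at y ∈ ∅; common: ∅.
  x = 6: f ≡ 0 at y ∈ {8}; g ≡ 0 at y ∈ ∅; common: ∅.
  x = 7: f ≡ 0 at y ∈ {5}; g ≡ 0 at y ∈ ∅; common: ∅.
  x = 8: f ≡ 0 at y ∈ {2}; g ≡ 0 at y ∈ ∅; common: ∅.
  x = 9: f ≡ 0 at y ∈ {10}; g ≡ 0 at y ∈ ∅; common: ∅.
  x = 10: f ≡ 0 at y ∈ {7}; g ≡ 0 at y ∈ ∅; common: ∅.
Collecting: common zeros = {(0, 4)}, so the count is 1.
Comparison with the Bézout bound: 1 ≤ 1 = deg(f)·deg(g), as expected for curves with no common component (the bound is attained).


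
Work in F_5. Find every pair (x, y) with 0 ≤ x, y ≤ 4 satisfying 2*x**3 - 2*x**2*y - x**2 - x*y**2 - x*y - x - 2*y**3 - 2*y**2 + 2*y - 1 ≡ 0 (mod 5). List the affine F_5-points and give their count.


Affine F_5-points: {(1, 3), (2, 1), (2, 3), (2, 4), (3, 1), (3, 3), (4, 1)}; count = 7.

For each of the 25 pairs (x, y) ∈ F_5², evaluate f(x, y) mod 5. Record the zeros.
  x = 0: [0↦4, 1↦2, 2↦4, 3↦3, 4↦2]  zeros at y ∈ ∅
  x = 1: [0↦4, 1↦3, 2↦4, 3↦0, 4↦4]  zeros at y ∈ {3}
  x = 2: [0↦4, 1↦0, 2↦1, 3↦0, 4↦0]  zeros at y ∈ {1, 3, 4}
  x = 3: [0↦1, 1↦0, 2↦2, 3↦0, 4↦2]  zeros at y ∈ {1, 3}
  x = 4: [0↦2, 1↦0, 2↦4, 3↦2, 4↦2]  zeros at y ∈ {1}
Collecting zeros: affine points = {(1, 3), (2, 1), (2, 3), (2, 4), (3, 1), (3, 3), (4, 1)}.
Total count |C(F_5)_aff| = 7.


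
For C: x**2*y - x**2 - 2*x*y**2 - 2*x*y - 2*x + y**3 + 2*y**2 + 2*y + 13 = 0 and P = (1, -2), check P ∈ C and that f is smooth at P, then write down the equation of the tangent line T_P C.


Tangent line at P: -12*x + 13*y + 38 = 0.

Step 1: f(1, -2) = 0, so P lies on C.
Step 2: partial derivatives
  f_x(x, y) = 2*x*y - 2*x - 2*y**2 - 2*y - 2, f_y(x, y) = x**2 - 4*x*y - 2*x + 3*y**2 + 4*y + 2.
  f_x(P) = -12, f_y(P) = 13 (gradient nonzero, so P is smooth).
Step 3: tangent line at P: -12·(x − 1) + 13·(y − -2) = 0.
Expanding: -12*x + 13*y + 38 = 0.


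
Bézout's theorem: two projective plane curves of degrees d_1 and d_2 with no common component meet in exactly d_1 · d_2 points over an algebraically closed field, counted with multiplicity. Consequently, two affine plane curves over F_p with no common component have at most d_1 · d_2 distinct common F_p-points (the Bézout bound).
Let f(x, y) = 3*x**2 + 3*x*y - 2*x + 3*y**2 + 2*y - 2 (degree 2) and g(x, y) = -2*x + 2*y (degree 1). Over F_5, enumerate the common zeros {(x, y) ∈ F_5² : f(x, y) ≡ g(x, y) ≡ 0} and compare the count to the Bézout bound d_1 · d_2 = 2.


Common zeros: ∅; count = 0; Bézout bound = 2.

deg(f) = 2, deg(g) = 1, so Bézout bound = 2.
Scan x ∈ F_5. For each x, list the y ∈ F_5 with f(x, y) ≡ 0 and those with g(x, y) ≡ 0 (mod 5); the common zeros in that column are the intersection.
  x = 0: f ≡ 0 at y ∈ ∅; g ≡ 0 at y ∈ {0}; common: ∅.
  x = 1: f ≡ 0 at y ∈ ∅; g ≡ 0 at y ∈ {1}; common: ∅.
  x = 2: f ≡ 0 at y ∈ ∅; g ≡ 0 at y ∈ {2}; common: ∅.
  x = 3: f ≡ 0 at y ∈ ∅; g ≡ 0 at y ∈ {3}; common: ∅.
  x = 4: f ≡ 0 at y ∈ {1}; g ≡ 0 at y ∈ {4}; common: ∅.
Collecting: common zeros = ∅, so the count is 0.
Comparison with the Bézout bound: 0 ≤ 2 = deg(f)·deg(g), as expected for curves with no common component (the affine F_5-count falls short of the bound because intersections may lie at infinity, over extension fields, or carry multiplicity).


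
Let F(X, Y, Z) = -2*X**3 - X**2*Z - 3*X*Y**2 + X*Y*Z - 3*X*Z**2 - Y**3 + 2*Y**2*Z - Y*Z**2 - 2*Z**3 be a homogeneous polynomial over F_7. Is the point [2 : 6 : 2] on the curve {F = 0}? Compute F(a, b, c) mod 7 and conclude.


F(2,6,2) ≡ 5 (mod 7); P is NOT on the curve.

Evaluate F(2, 6, 2) term-by-term (mod 7).
  -2*X**3 ↦ -2·8·1·1 = -16
  -X**2*Z ↦ -1·4·1·2 = -8
  -3*X*Y**2 ↦ -3·2·36·1 = -216
  X*Y*Z ↦ 1·2·6·2 = 24
  -3*X*Z**2 ↦ -3·2·1·4 = -24
  -Y**3 ↦ -1·1·216·1 = -216
  2*Y**2*Z ↦ 2·1·36·2 = 144
  -Y*Z**2 ↦ -1·1·6·4 = -24
  -2*Z**3 ↦ -2·1·1·8 = -16
Sum: F(2, 6, 2) = (-16) + (-8) + (-216) + (24) + (-24) + (-216) + (144) + (-24) + (-16) = -352.
Reducing mod 7: -352 ≡ 5 (mod 7).
Since F(a, b, c) ≡ 5 ≠ 0 (mod 7), P does NOT lie on the curve.


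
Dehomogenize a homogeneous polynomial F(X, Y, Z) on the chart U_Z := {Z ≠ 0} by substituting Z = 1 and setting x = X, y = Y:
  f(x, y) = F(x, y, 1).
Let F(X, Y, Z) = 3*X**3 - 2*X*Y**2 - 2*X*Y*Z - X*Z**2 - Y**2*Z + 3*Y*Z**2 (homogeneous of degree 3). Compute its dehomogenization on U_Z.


f(x, y) = 3*x**3 - 2*x*y**2 - 2*x*y - x - y**2 + 3*y

On U_Z we set Z = 1. Each monomial c·X^i·Y^j·Z^k in F becomes c·x^i·y^j·1^k = c·x^i·y^j.
Substituting Z = 1: F(X, Y, 1) = 3*x**3 - 2*x*y**2 - 2*x*y - x - y**2 + 3*y.
Note: deg(f) ≤ deg(F) = 3; strict inequality happens when F is divisible by Z (lost terms).


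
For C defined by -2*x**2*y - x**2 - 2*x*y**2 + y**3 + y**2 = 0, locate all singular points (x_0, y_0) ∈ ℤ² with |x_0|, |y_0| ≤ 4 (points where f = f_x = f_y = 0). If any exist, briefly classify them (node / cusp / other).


Singular points: {(0, 0)}; classification: node.

Compute partial derivatives:
  f_x = -4*x*y - 2*x - 2*y**2.
  f_y = -2*x**2 - 4*x*y + 3*y**2 + 2*y.
Scan x_0 ∈ {−4, ..., 4}. For each x_0, f_y(x_0, y) is a polynomial in y; find its integer roots y ∈ {−4, ..., 4}, then test f_x and f at those candidates.
  x = -4: f_y(-4, y) = 3*y**2 + 18*y - 32; no integer root y with |y| ≤ 4.
  x = -3: f_y(-3, y) = 3*y**2 + 14*y - 18; no integer root y with |y| ≤ 4.
  x = -2: f_y(-2, y) = 3*y**2 + 10*y - 8; vanishes at y ∈ {-4}. (-2, -4): f_x = -60 ≠ 0.
  x = -1: f_y(-1, y) = 3*y**2 + 6*y - 2; no integer root y with |y| ≤ 4.
  x = 0: f_y(0, y) = 3*y**2 + 2*y; vanishes at y ∈ {0}. (0, 0): f_x = 0, f = 0 — SINGULAR.
  x = 1: f_y(1, y) = 3*y**2 - 2*y - 2; no integer root y with |y| ≤ 4.
  x = 2: f_y(2, y) = 3*y**2 - 6*y - 8; no integer root y with |y| ≤ 4.
  x = 3: f_y(3, y) = 3*y**2 - 10*y - 18; no integer root y with |y| ≤ 4.
  x = 4: f_y(4, y) = 3*y**2 - 14*y - 32; no integer root y with |y| ≤ 4.
Only singular point on the grid: (0, 0).
Classify: substitute x = 0 + u, y = 0 + v and expand: f = -2*u**2*v - u**2 - 2*u*v**2 + v**3 + v**2.
No constant or linear terms (consistent with a singular point). Quadratic part: -u**2 + v**2. Cubic part: -2*u**2*v - 2*u*v**2 + v**3.
The quadratic part v**2 - u**2 = (v − u)(v + u) splits into two distinct linear factors, so there are two distinct tangent lines y − 0 = ±(x − 0) — this is a node (ordinary double point).
Classification: node.


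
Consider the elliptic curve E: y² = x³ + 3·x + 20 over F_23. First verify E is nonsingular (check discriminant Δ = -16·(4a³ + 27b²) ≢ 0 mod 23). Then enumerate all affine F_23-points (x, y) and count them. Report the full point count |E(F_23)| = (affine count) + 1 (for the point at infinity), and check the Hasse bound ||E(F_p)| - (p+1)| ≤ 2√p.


Affine points = {(1, 1), (1, 22), (4, 2), (4, 21), (6, 1), (6, 22), (7, 4), (7, 19), (8, 2), (8, 21), (11, 2), (11, 21), (12, 6), (12, 17), (13, 5), (13, 18), (14, 0), (15, 6), (15, 17), (16, 1), (16, 22), (17, 4), (17, 19), (18, 8), (18, 15), (19, 6), (19, 17), (21, 11), (21, 12), (22, 4), (22, 19)}; affine count = 31; |E(F_23)| = 32.

Discriminant check: Δ ∝ 4a³ + 27b² = 4·3³ + 27·20² = 4·27 + 27·400 ≡ 6 (mod 23). Nonzero ⇒ E is nonsingular.
For each x ∈ F_23, compute rhs = x³ + 3·x + 20 mod 23, then count y ∈ F_23 with y² ≡ rhs.
  x = 0: rhs = 20, matching y values: none (0 points).
  x = 1: rhs = 1, matching y values: 1, 22 (2 points).
  x = 2: rhs = 11, matching y values: none (0 points).
  x = 3: rhs = 10, matching y values: none (0 points).
  x = 4: rhs = 4, matching y values: 2, 21 (2 points).
  x = 5: rhs = 22, matching y values: none (0 points).
  x = 6: rhs = 1, matching y values: 1, 22 (2 points).
  x = 7: rhs = 16, matching y values: 4, 19 (2 points).
  x = 8: rhs = 4, matching y values: 2, 21 (2 points).
  x = 9: rhs = 17, matching y values: none (0 points).
  x = 10: rhs = 15, matching y values: none (0 points).
  x = 11: rhs = 4, matching y values: 2, 21 (2 points).
  x = 12: rhs = 13, matching y values: 6, 17 (2 points).
  x = 13: rhs = 2, matching y values: 5, 18 (2 points).
  x = 14: rhs = 0, matching y values: 0 (1 points).
  x = 15: rhs = 13, matching y values: 6, 17 (2 points).
  x = 16: rhs = 1, matching y values: 1, 22 (2 points).
  x = 17: rhs = 16, matching y values: 4, 19 (2 points).
  x = 18: rhs = 18, matching y values: 8, 15 (2 points).
  x = 19: rhs = 13, matching y values: 6, 17 (2 points).
  x = 20: rhs = 7, matching y values: none (0 points).
  x = 21: rhs = 6, matching y values: 11, 12 (2 points).
  x = 22: rhs = 16, matching y values: 4, 19 (2 points).
Total affine count: 31.
Full point count |E(F_23)| = 31 + 1 = 32.
Hasse bound: |32 − (23+1)| = |8| = 8 ≤ 2√23 ≈ 9.5917 ✓.


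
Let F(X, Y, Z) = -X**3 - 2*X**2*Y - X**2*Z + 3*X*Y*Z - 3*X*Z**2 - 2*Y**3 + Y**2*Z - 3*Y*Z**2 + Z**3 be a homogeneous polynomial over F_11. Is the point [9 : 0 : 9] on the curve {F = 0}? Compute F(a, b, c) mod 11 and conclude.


F(9,0,9) ≡ 10 (mod 11); P is NOT on the curve.

Evaluate F(9, 0, 9) term-by-term (mod 11).
  -X**3 ↦ -1·729·1·1 = -729
  -2*X**2*Y ↦ -2·81·0·1 = 0
  -X**2*Z ↦ -1·81·1·9 = -729
  3*X*Y*Z ↦ 3·9·0·9 = 0
  -3*X*Z**2 ↦ -3·9·1·81 = -2187
  -2*Y**3 ↦ -2·1·0·1 = 0
  Y**2*Z ↦ 1·1·0·9 = 0
  -3*Y*Z**2 ↦ -3·1·0·81 = 0
  Z**3 ↦ 1·1·1·729 = 729
Sum: F(9, 0, 9) = (-729) + (0) + (-729) + (0) + (-2187) + (0) + (0) + (0) + (729) = -2916.
Reducing mod 11: -2916 ≡ 10 (mod 11).
Since F(a, b, c) ≡ 10 ≠ 0 (mod 11), P does NOT lie on the curve.


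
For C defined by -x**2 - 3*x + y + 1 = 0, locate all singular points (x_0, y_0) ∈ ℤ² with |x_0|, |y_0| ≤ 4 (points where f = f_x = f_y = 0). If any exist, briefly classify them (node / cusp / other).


No singular points in the scanned grid; C is smooth there.

Compute partial derivatives:
  f_x = -2*x - 3.
  f_y = 1.
f_y = 1 is a nonzero constant, so f_y never vanishes: no point (x, y) can satisfy f = f_x = f_y = 0. In particular no (x, y) ∈ {−4, ..., 4}² is singular; the curve is smooth.


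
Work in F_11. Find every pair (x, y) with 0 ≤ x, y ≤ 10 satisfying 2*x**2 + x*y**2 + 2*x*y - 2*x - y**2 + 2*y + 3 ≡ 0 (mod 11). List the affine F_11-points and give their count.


Affine F_11-points: {(0, 3), (0, 10), (1, 2), (6, 8), (6, 9), (7, 2), (7, 10), (10, 3), (10, 8)}; count = 9.

For each of the 121 pairs (x, y) ∈ F_11², evaluate f(x, y) mod 11. Record the zeros.
  x = 0: [0↦3, 1↦4, 2↦3, 3↦0, 4↦6, 5↦10, 6↦1, 7↦1, 8↦10, 9↦6, 10↦0]  zeros at y ∈ {3, 10}
  x = 1: [0↦3, 1↦7, 2↦0, 3↦4, 4↦8, 5↦1, 6↦5, 7↦9, 8↦2, 9↦6, 10↦10]  zeros at y ∈ {2}
  x = 2: [0↦7, 1↦3, 2↦1, 3↦1, 4↦3, 5↦7, 6↦2, 7↦10, 8↦9, 9↦10, 10↦2]  zeros at y ∈ ∅
  x = 3: [0↦4, 1↦3, 2↦6, 3↦2, 4↦2, 5↦6, 6↦3, 7↦4, 8↦9, 9↦7, 10↦9]  zeros at y ∈ ∅
  x = 4: [0↦5, 1↦7, 2↦4, 3↦7, 4↦5, 5↦9, 6↦8, 7↦2, 8↦2, 9↦8, 10↦9]  zeros at y ∈ ∅
  x = 5: [0↦10, 1↦4, 2↦6, 3↦5, 4↦1, 5↦5, 6↦6, 7↦4, 8↦10, 9↦2, 10↦2]  zeros at y ∈ ∅
  x = 6: [0↦8, 1↦5, 2↦1, 3↦7, 4↦1, 5↦5, 6↦8, 7↦10, 8↦0, 9↦0, 10↦10]  zeros at y ∈ {8, 9}
  x = 7: [0↦10, 1↦10, 2↦0, 3↦2, 4↦5, 5↦9, 6↦3, 7↦9, 8↦5, 9↦2, 10↦0]  zeros at y ∈ {2, 10}
  x = 8: [0↦5, 1↦8, 2↦3, 3↦1, 4↦2, 5↦6, 6↦2, 7↦1, 8↦3, 9↦8, 10↦5]  zeros at y ∈ ∅
  x = 9: [0↦4, 1↦10, 2↦10, 3↦4, 4↦3, 5↦7, 6↦5, 7↦8, 8↦5, 9↦7, 10↦3]  zeros at y ∈ ∅
  x = 10: [0↦7, 1↦5, 2↦10, 3↦0, 4↦8, 5↦1, 6↦1, 7↦8, 8↦0, 9↦10, 10↦5]  zeros at y ∈ {3, 8}
Collecting zeros: affine points = {(0, 3), (0, 10), (1, 2), (6, 8), (6, 9), (7, 2), (7, 10), (10, 3), (10, 8)}.
Total count |C(F_11)_aff| = 9.


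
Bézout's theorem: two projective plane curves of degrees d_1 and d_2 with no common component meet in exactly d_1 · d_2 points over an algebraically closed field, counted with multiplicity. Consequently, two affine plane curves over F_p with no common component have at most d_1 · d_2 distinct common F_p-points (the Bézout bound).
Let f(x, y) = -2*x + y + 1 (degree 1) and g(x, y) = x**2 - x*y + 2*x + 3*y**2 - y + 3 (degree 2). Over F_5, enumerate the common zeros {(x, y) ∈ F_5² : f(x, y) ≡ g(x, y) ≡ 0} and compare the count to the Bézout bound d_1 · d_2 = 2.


Common zeros: ∅; count = 0; Bézout bound = 2.

deg(f) = 1, deg(g) = 2, so Bézout bound = 2.
Scan x ∈ F_5. For each x, list the y ∈ F_5 with f(x, y) ≡ 0 and those with g(x, y) ≡ 0 (mod 5); the common zeros in that column are the intersection.
  x = 0: f ≡ 0 at y ∈ {4}; g ≡ 0 at y ∈ {1}; common: ∅.
  x = 1: f ≡ 0 at y ∈ {1}; g ≡ 0 at y ∈ ∅; common: ∅.
  x = 2: f ≡ 0 at y ∈ {3}; g ≡ 0 at y ∈ ∅; common: ∅.
  x = 3: f ≡ 0 at y ∈ {0}; g ≡ 0 at y ∈ {4}; common: ∅.
  x = 4: f ≡ 0 at y ∈ {2}; g ≡ 0 at y ∈ {1, 4}; common: ∅.
Collecting: common zeros = ∅, so the count is 0.
Comparison with the Bézout bound: 0 ≤ 2 = deg(f)·deg(g), as expected for curves with no common component (the affine F_5-count falls short of the bound because intersections may lie at infinity, over extension fields, or carry multiplicity).


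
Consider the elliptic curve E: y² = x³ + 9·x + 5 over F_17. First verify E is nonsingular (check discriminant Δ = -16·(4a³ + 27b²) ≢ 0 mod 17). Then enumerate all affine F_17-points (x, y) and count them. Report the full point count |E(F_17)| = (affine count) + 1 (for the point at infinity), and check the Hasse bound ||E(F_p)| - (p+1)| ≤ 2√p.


Affine points = {(1, 7), (1, 10), (3, 5), (3, 12), (9, 4), (9, 13), (14, 6), (14, 11), (15, 8), (15, 9)}; affine count = 10; |E(F_17)| = 11.

Discriminant check: Δ ∝ 4a³ + 27b² = 4·9³ + 27·5² = 4·729 + 27·25 ≡ 4 (mod 17). Nonzero ⇒ E is nonsingular.
For each x ∈ F_17, compute rhs = x³ + 9·x + 5 mod 17, then count y ∈ F_17 with y² ≡ rhs.
  x = 0: rhs = 5, matching y values: none (0 points).
  x = 1: rhs = 15, matching y values: 7, 10 (2 points).
  x = 2: rhs = 14, matching y values: none (0 points).
  x = 3: rhs = 8, matching y values: 5, 12 (2 points).
  x = 4: rhs = 3, matching y values: none (0 points).
  x = 5: rhs = 5, matching y values: none (0 points).
  x = 6: rhs = 3, matching y values: none (0 points).
  x = 7: rhs = 3, matching y values: none (0 points).
  x = 8: rhs = 11, matching y values: none (0 points).
  x = 9: rhs = 16, matching y values: 4, 13 (2 points).
  x = 10: rhs = 7, matching y values: none (0 points).
  x = 11: rhs = 7, matching y values: none (0 points).
  x = 12: rhs = 5, matching y values: none (0 points).
  x = 13: rhs = 7, matching y values: none (0 points).
  x = 14: rhs = 2, matching y values: 6, 11 (2 points).
  x = 15: rhs = 13, matching y values: 8, 9 (2 points).
  x = 16: rhs = 12, matching y values: none (0 points).
Total affine count: 10.
Full point count |E(F_17)| = 10 + 1 = 11.
Hasse bound: |11 − (17+1)| = |-7| = 7 ≤ 2√17 ≈ 8.2462 ✓.


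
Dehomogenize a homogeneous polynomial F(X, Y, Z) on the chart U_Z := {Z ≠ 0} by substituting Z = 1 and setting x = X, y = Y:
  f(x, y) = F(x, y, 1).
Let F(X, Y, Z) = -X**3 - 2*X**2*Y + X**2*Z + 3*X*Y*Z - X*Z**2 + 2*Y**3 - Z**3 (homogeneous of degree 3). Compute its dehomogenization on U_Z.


f(x, y) = -x**3 - 2*x**2*y + x**2 + 3*x*y - x + 2*y**3 - 1

On U_Z we set Z = 1. Each monomial c·X^i·Y^j·Z^k in F becomes c·x^i·y^j·1^k = c·x^i·y^j.
Substituting Z = 1: F(X, Y, 1) = -x**3 - 2*x**2*y + x**2 + 3*x*y - x + 2*y**3 - 1.
Note: deg(f) ≤ deg(F) = 3; strict inequality happens when F is divisible by Z (lost terms).


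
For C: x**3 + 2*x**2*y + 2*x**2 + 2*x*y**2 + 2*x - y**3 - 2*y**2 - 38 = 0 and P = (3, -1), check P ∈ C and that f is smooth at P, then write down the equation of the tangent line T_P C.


Tangent line at P: 31*x + 7*y - 86 = 0.

Step 1: f(3, -1) = 0, so P lies on C.
Step 2: partial derivatives
  f_x(x, y) = 3*x**2 + 4*x*y + 4*x + 2*y**2 + 2, f_y(x, y) = 2*x**2 + 4*x*y - 3*y**2 - 4*y.
  f_x(P) = 31, f_y(P) = 7 (gradient nonzero, so P is smooth).
Step 3: tangent line at P: 31·(x − 3) + 7·(y − -1) = 0.
Expanding: 31*x + 7*y - 86 = 0.


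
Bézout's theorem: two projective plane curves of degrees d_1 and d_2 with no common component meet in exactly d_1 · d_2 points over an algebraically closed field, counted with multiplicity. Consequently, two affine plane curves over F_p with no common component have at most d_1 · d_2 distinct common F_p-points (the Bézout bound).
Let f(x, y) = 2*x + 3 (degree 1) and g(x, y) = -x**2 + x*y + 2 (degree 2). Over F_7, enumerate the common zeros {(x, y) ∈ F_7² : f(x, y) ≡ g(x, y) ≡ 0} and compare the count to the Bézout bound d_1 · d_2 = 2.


Common zeros: {(2, 1)}; count = 1; Bézout bound = 2.

deg(f) = 1, deg(g) = 2, so Bézout bound = 2.
Scan x ∈ F_7. For each x, list the y ∈ F_7 with f(x, y) ≡ 0 and those with g(x, y) ≡ 0 (mod 7); the common zeros in that column are the intersection.
  x = 0: f ≡ 0 at y ∈ ∅; g ≡ 0 at y ∈ ∅; common: ∅.
  x = 1: f ≡ 0 at y ∈ ∅; g ≡ 0 at y ∈ {6}; common: ∅.
  x = 2: f ≡ 0 at y ∈ {0, 1, 2, 3, 4, 5, 6}; g ≡ 0 at y ∈ {1}; common: {1}.
  x = 3: f ≡ 0 at y ∈ ∅; g ≡ 0 at y ∈ {0}; common: ∅.
  x = 4: f ≡ 0 at y ∈ ∅; g ≡ 0 at y ∈ {0}; common: ∅.
  x = 5: f ≡ 0 at y ∈ ∅; g ≡ 0 at y ∈ {6}; common: ∅.
  x = 6: f ≡ 0 at y ∈ ∅; g ≡ 0 at y ∈ {1}; common: ∅.
Collecting: common zeros = {(2, 1)}, so the count is 1.
Comparison with the Bézout bound: 1 ≤ 2 = deg(f)·deg(g), as expected for curves with no common component (the affine F_7-count falls short of the bound because intersections may lie at infinity, over extension fields, or carry multiplicity).


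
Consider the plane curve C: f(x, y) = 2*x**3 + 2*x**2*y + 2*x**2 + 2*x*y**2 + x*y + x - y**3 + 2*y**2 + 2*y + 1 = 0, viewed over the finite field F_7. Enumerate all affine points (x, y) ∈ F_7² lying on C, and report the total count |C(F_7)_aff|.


Affine F_7-points: {(1, 1), (2, 5), (3, 5), (4, 2), (4, 4), (6, 0)}; count = 6.

For each of the 49 pairs (x, y) ∈ F_7², evaluate f(x, y) mod 7. Record the zeros.
  x = 0: [0↦1, 1↦4, 2↦5, 3↦5, 4↦5, 5↦6, 6↦2]  zeros at y ∈ ∅
  x = 1: [0↦6, 1↦0, 2↦3, 3↦2, 4↦5, 5↦6, 6↦6]  zeros at y ∈ {1}
  x = 2: [0↦6, 1↦2, 2↦4, 3↦6, 4↦2, 5↦0, 6↦1]  zeros at y ∈ {5}
  x = 3: [0↦6, 1↦1, 2↦6, 3↦1, 4↦1, 5↦0, 6↦6]  zeros at y ∈ {5}
  x = 4: [0↦4, 1↦2, 2↦0, 3↦6, 4↦0, 5↦4, 6↦5]  zeros at y ∈ {2, 4}
  x = 5: [0↦5, 1↦3, 2↦5, 3↦5, 4↦4, 5↦3, 6↦3]  zeros at y ∈ ∅
  x = 6: [0↦0, 1↦2, 2↦5, 3↦3, 4↦4, 5↦2, 6↦5]  zeros at y ∈ {0}
Collecting zeros: affine points = {(1, 1), (2, 5), (3, 5), (4, 2), (4, 4), (6, 0)}.
Total count |C(F_7)_aff| = 6.


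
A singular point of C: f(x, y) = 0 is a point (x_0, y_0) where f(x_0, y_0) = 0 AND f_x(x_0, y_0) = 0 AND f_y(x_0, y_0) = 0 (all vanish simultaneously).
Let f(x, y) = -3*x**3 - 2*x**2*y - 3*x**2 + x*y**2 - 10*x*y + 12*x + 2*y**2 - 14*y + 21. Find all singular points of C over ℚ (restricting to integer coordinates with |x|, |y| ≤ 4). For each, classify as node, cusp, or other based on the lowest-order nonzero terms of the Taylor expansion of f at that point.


Singular points: {(-1, 3)}; classification: cusp.

Compute partial derivatives:
  f_x = -9*x**2 - 4*x*y - 6*x + y**2 - 10*y + 12.
  f_y = -2*x**2 + 2*x*y - 10*x + 4*y - 14.
Scan x_0 ∈ {−4, ..., 4}. For each x_0, f_y(x_0, y) is a polynomial in y; find its integer roots y ∈ {−4, ..., 4}, then test f_x and f at those candidates.
  x = -4: f_y(-4, y) = -4*y - 6; no integer root y with |y| ≤ 4.
  x = -3: f_y(-3, y) = -2*y - 2; vanishes at y ∈ {-1}. (-3, -1): f_x = -52 ≠ 0.
  x = -2: f_y(-2, y) = -2; no integer root y with |y| ≤ 4.
  x = -1: f_y(-1, y) = 2*y - 6; vanishes at y ∈ {3}. (-1, 3): f_x = 0, f = 0 — SINGULAR.
  x = 0: f_y(0, y) = 4*y - 14; no integer root y with |y| ≤ 4.
  x = 1: f_y(1, y) = 6*y - 26; no integer root y with |y| ≤ 4.
  x = 2: f_y(2, y) = 8*y - 42; no integer root y with |y| ≤ 4.
  x = 3: f_y(3, y) = 10*y - 62; no integer root y with |y| ≤ 4.
  x = 4: f_y(4, y) = 12*y - 86; no integer root y with |y| ≤ 4.
Only singular point on the grid: (-1, 3).
Classify: substitute x = -1 + u, y = 3 + v and expand: f = -3*u**3 - 2*u**2*v + u*v**2 + v**2.
No constant or linear terms (consistent with a singular point). Quadratic part: v**2. Cubic part: -3*u**3 - 2*u**2*v + u*v**2.
The quadratic part v**2 is a perfect square, so there is a single (double) tangent line v = 0, i.e. y = 3. Restricting the cubic part to that line (v = 0) leaves -3*u**3 ≠ 0, so f is not divisible by v and the branch is v² ≈ 3*u**3 to lowest order — this is a cusp.
Classification: cusp.


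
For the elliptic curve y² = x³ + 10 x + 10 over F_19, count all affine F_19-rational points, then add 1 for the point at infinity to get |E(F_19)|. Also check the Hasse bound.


Affine points = {(2, 0), (4, 0), (6, 1), (6, 18), (7, 9), (7, 10), (11, 8), (11, 11), (13, 0), (14, 5), (14, 14), (15, 1), (15, 18), (17, 1), (17, 18)}; affine count = 15; |E(F_19)| = 16.

Discriminant check: Δ ∝ 4a³ + 27b² = 4·10³ + 27·10² = 4·1000 + 27·100 ≡ 12 (mod 19). Nonzero ⇒ E is nonsingular.
For each x ∈ F_19, compute rhs = x³ + 10·x + 10 mod 19, then count y ∈ F_19 with y² ≡ rhs.
  x = 0: rhs = 10, matching y values: none (0 points).
  x = 1: rhs = 2, matching y values: none (0 points).
  x = 2: rhs = 0, matching y values: 0 (1 points).
  x = 3: rhs = 10, matching y values: none (0 points).
  x = 4: rhs = 0, matching y values: 0 (1 points).
  x = 5: rhs = 14, matching y values: none (0 points).
  x = 6: rhs = 1, matching y values: 1, 18 (2 points).
  x = 7: rhs = 5, matching y values: 9, 10 (2 points).
  x = 8: rhs = 13, matching y values: none (0 points).
  x = 9: rhs = 12, matching y values: none (0 points).
  x = 10: rhs = 8, matching y values: none (0 points).
  x = 11: rhs = 7, matching y values: 8, 11 (2 points).
  x = 12: rhs = 15, matching y values: none (0 points).
  x = 13: rhs = 0, matching y values: 0 (1 points).
  x = 14: rhs = 6, matching y values: 5, 14 (2 points).
  x = 15: rhs = 1, matching y values: 1, 18 (2 points).
  x = 16: rhs = 10, matching y values: none (0 points).
  x = 17: rhs = 1, matching y values: 1, 18 (2 points).
  x = 18: rhs = 18, matching y values: none (0 points).
Total affine count: 15.
Full point count |E(F_19)| = 15 + 1 = 16.
Hasse bound: |16 − (19+1)| = |-4| = 4 ≤ 2√19 ≈ 8.7178 ✓.


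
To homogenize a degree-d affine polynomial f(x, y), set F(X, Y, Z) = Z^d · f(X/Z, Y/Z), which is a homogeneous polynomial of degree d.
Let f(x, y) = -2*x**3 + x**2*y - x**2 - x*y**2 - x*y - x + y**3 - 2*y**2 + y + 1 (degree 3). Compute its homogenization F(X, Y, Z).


F(X, Y, Z) = -2*X**3 + X**2*Y - X**2*Z - X*Y**2 - X*Y*Z - X*Z**2 + Y**3 - 2*Y**2*Z + Y*Z**2 + Z**3

deg(f) = 3.
Substitute x = X/Z, y = Y/Z into f, then multiply by Z^3.
  monomial -2·x^3·y^0 ↦ -2·X^3·Y^0·Z^0.
  monomial 1·x^2·y^1 ↦ 1·X^2·Y^1·Z^0.
  monomial -1·x^2·y^0 ↦ -1·X^2·Y^0·Z^1.
  monomial -1·x^1·y^2 ↦ -1·X^1·Y^2·Z^0.
  monomial -1·x^1·y^1 ↦ -1·X^1·Y^1·Z^1.
  monomial -1·x^1·y^0 ↦ -1·X^1·Y^0·Z^2.
  monomial 1·x^0·y^3 ↦ 1·X^0·Y^3·Z^0.
  monomial -2·x^0·y^2 ↦ -2·X^0·Y^2·Z^1.
  monomial 1·x^0·y^1 ↦ 1·X^0·Y^1·Z^2.
  monomial 1·x^0·y^0 ↦ 1·X^0·Y^0·Z^3.
Collecting: F(X, Y, Z) = -2*X**3 + X**2*Y - X**2*Z - X*Y**2 - X*Y*Z - X*Z**2 + Y**3 - 2*Y**2*Z + Y*Z**2 + Z**3.


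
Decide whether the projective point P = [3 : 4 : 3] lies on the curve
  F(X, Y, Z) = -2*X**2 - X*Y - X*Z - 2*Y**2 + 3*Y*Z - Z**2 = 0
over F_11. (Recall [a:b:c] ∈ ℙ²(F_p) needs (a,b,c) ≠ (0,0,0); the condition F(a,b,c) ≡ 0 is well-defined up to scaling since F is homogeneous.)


F(3,4,3) ≡ 0 (mod 11); P is on the curve.

Evaluate F(3, 4, 3) term-by-term (mod 11).
  -2*X**2 ↦ -2·9·1·1 = -18
  -X*Y ↦ -1·3·4·1 = -12
  -X*Z ↦ -1·3·1·3 = -9
  -2*Y**2 ↦ -2·1·16·1 = -32
  3*Y*Z ↦ 3·1·4·3 = 36
  -Z**2 ↦ -1·1·1·9 = -9
Sum: F(3, 4, 3) = (-18) + (-12) + (-9) + (-32) + (36) + (-9) = -44.
Reducing mod 11: -44 ≡ 0 (mod 11).
Since F(a, b, c) ≡ 0 (mod 11), P lies on the curve.


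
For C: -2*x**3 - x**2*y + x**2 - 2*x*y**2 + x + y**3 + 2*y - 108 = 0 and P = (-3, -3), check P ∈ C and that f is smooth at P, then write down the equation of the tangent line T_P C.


Tangent line at P: -95*x - 16*y - 333 = 0.

Step 1: f(-3, -3) = 0, so P lies on C.
Step 2: partial derivatives
  f_x(x, y) = -6*x**2 - 2*x*y + 2*x - 2*y**2 + 1, f_y(x, y) = -x**2 - 4*x*y + 3*y**2 + 2.
  f_x(P) = -95, f_y(P) = -16 (gradient nonzero, so P is smooth).
Step 3: tangent line at P: -95·(x − -3) + -16·(y − -3) = 0.
Expanding: -95*x - 16*y - 333 = 0.


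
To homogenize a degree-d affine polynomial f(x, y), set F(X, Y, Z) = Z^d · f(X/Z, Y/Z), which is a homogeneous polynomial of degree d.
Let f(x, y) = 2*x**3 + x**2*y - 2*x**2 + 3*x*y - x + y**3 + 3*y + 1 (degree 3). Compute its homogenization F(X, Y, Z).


F(X, Y, Z) = 2*X**3 + X**2*Y - 2*X**2*Z + 3*X*Y*Z - X*Z**2 + Y**3 + 3*Y*Z**2 + Z**3

deg(f) = 3.
Substitute x = X/Z, y = Y/Z into f, then multiply by Z^3.
  monomial 2·x^3·y^0 ↦ 2·X^3·Y^0·Z^0.
  monomial 1·x^2·y^1 ↦ 1·X^2·Y^1·Z^0.
  monomial -2·x^2·y^0 ↦ -2·X^2·Y^0·Z^1.
  monomial 3·x^1·y^1 ↦ 3·X^1·Y^1·Z^1.
  monomial -1·x^1·y^0 ↦ -1·X^1·Y^0·Z^2.
  monomial 1·x^0·y^3 ↦ 1·X^0·Y^3·Z^0.
  monomial 3·x^0·y^1 ↦ 3·X^0·Y^1·Z^2.
  monomial 1·x^0·y^0 ↦ 1·X^0·Y^0·Z^3.
Collecting: F(X, Y, Z) = 2*X**3 + X**2*Y - 2*X**2*Z + 3*X*Y*Z - X*Z**2 + Y**3 + 3*Y*Z**2 + Z**3.


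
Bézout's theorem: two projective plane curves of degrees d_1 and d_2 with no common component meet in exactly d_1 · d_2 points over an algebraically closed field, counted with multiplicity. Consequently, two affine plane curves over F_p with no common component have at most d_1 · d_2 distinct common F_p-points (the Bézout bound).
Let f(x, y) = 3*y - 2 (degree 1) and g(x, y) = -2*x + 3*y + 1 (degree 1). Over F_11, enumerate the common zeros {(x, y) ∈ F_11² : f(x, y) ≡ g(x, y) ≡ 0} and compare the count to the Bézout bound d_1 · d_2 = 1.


Common zeros: {(7, 8)}; count = 1; Bézout bound = 1.

deg(f) = 1, deg(g) = 1, so Bézout bound = 1.
Scan x ∈ F_11. For each x, list the y ∈ F_11 with f(x, y) ≡ 0 and those with g(x, y) ≡ 0 (mod 11); the common zeros in that column are the intersection.
  x = 0: f ≡ 0 at y ∈ {8}; g ≡ 0 at y ∈ {7}; common: ∅.
  x = 1: f ≡ 0 at y ∈ {8}; g ≡ 0 at y ∈ {4}; common: ∅.
  x = 2: f ≡ 0 at y ∈ {8}; g ≡ 0 at y ∈ {1}; common: ∅.
  x = 3: f ≡ 0 at y ∈ {8}; g ≡ 0 at y ∈ {9}; common: ∅.
  x = 4: f ≡ 0 at y ∈ {8}; g ≡ 0 at y ∈ {6}; common: ∅.
  x = 5: f ≡ 0 at y ∈ {8}; g ≡ 0 at y ∈ {3}; common: ∅.
  x = 6: f ≡ 0 at y ∈ {8}; g ≡ 0 at y ∈ {0}; common: ∅.
  x = 7: f ≡ 0 at y ∈ {8}; g ≡ 0 at y ∈ {8}; common: {8}.
  x = 8: f ≡ 0 at y ∈ {8}; g ≡ 0 at y ∈ {5}; common: ∅.
  x = 9: f ≡ 0 at y ∈ {8}; g ≡ 0 at y ∈ {2}; common: ∅.
  x = 10: f ≡ 0 at y ∈ {8}; g ≡ 0 at y ∈ {10}; common: ∅.
Collecting: common zeros = {(7, 8)}, so the count is 1.
Comparison with the Bézout bound: 1 ≤ 1 = deg(f)·deg(g), as expected for curves with no common component (the bound is attained).


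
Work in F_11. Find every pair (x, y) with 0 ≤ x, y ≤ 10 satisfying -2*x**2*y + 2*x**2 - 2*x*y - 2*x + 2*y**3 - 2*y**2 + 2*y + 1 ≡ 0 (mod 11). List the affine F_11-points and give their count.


Affine F_11-points: {(0, 8), (2, 3), (2, 10), (3, 9), (4, 9), (5, 8), (7, 3), (9, 1), (9, 10)}; count = 9.

For each of the 121 pairs (x, y) ∈ F_11², evaluate f(x, y) mod 11. Record the zeros.
  x = 0: [0↦1, 1↦3, 2↦2, 3↦10, 4↦6, 5↦2, 6↦10, 7↦9, 8↦0, 9↦6, 10↦6]  zeros at y ∈ {8}
  x = 1: [0↦1, 1↦10, 2↦5, 3↦9, 4↦1, 5↦4, 6↦8, 7↦3, 8↦1, 9↦3, 10↦10]  zeros at y ∈ ∅
  x = 2: [0↦5, 1↦6, 2↦4, 3↦0, 4↦6, 5↦1, 6↦8, 7↦6, 8↦7, 9↦1, 10↦0]  zeros at y ∈ {3, 10}
  x = 3: [0↦2, 1↦2, 2↦10, 3↦5, 4↦10, 5↦4, 6↦10, 7↦7, 8↦7, 9↦0, 10↦9]  zeros at y ∈ {9}
  x = 4: [0↦3, 1↦9, 2↦1, 3↦2, 4↦2, 5↦2, 6↦3, 7↦6, 8↦1, 9↦0, 10↦4]  zeros at y ∈ {9}
  x = 5: [0↦8, 1↦5, 2↦10, 3↦2, 4↦4, 5↦6, 6↦9, 7↦3, 8↦0, 9↦1, 10↦7]  zeros at y ∈ {8}
  x = 6: [0↦6, 1↦1, 2↦4, 3↦5, 4↦5, 5↦5, 6↦6, 7↦9, 8↦4, 9↦3, 10↦7]  zeros at y ∈ ∅
  x = 7: [0↦8, 1↦8, 2↦5, 3↦0, 4↦5, 5↦10, 6↦5, 7↦2, 8↦2, 9↦6, 10↦4]  zeros at y ∈ {3}
  x = 8: [0↦3, 1↦4, 2↦2, 3↦9, 4↦4, 5↦10, 6↦6, 7↦4, 8↦5, 9↦10, 10↦9]  zeros at y ∈ ∅
  x = 9: [0↦2, 1↦0, 2↦6, 3↦10, 4↦2, 5↦5, 6↦9, 7↦4, 8↦2, 9↦4, 10↦0]  zeros at y ∈ {1, 10}
  x = 10: [0↦5, 1↦7, 2↦6, 3↦3, 4↦10, 5↦6, 6↦3, 7↦2, 8↦4, 9↦10, 10↦10]  zeros at y ∈ ∅
Collecting zeros: affine points = {(0, 8), (2, 3), (2, 10), (3, 9), (4, 9), (5, 8), (7, 3), (9, 1), (9, 10)}.
Total count |C(F_11)_aff| = 9.


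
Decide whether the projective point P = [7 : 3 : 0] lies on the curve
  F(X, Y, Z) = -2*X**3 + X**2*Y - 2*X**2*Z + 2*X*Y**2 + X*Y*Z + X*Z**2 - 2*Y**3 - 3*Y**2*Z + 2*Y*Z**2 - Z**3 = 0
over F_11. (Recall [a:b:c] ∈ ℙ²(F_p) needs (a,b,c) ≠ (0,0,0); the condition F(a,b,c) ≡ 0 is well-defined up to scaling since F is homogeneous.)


F(7,3,0) ≡ 6 (mod 11); P is NOT on the curve.

Evaluate F(7, 3, 0) term-by-term (mod 11).
  -2*X**3 ↦ -2·343·1·1 = -686
  X**2*Y ↦ 1·49·3·1 = 147
  -2*X**2*Z ↦ -2·49·1·0 = 0
  2*X*Y**2 ↦ 2·7·9·1 = 126
  X*Y*Z ↦ 1·7·3·0 = 0
  X*Z**2 ↦ 1·7·1·0 = 0
  -2*Y**3 ↦ -2·1·27·1 = -54
  -3*Y**2*Z ↦ -3·1·9·0 = 0
  2*Y*Z**2 ↦ 2·1·3·0 = 0
  -Z**3 ↦ -1·1·1·0 = 0
Sum: F(7, 3, 0) = (-686) + (147) + (0) + (126) + (0) + (0) + (-54) + (0) + (0) + (0) = -467.
Reducing mod 11: -467 ≡ 6 (mod 11).
Since F(a, b, c) ≡ 6 ≠ 0 (mod 11), P does NOT lie on the curve.


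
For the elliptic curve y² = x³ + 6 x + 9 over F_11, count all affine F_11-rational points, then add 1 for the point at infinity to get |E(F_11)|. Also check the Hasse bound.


Affine points = {(0, 3), (0, 8), (1, 4), (1, 7), (4, 3), (4, 8), (7, 3), (7, 8), (9, 0)}; affine count = 9; |E(F_11)| = 10.

Discriminant check: Δ ∝ 4a³ + 27b² = 4·6³ + 27·9² = 4·216 + 27·81 ≡ 4 (mod 11). Nonzero ⇒ E is nonsingular.
For each x ∈ F_11, compute rhs = x³ + 6·x + 9 mod 11, then count y ∈ F_11 with y² ≡ rhs.
  x = 0: rhs = 9, matching y values: 3, 8 (2 points).
  x = 1: rhs = 5, matching y values: 4, 7 (2 points).
  x = 2: rhs = 7, matching y values: none (0 points).
  x = 3: rhs = 10, matching y values: none (0 points).
  x = 4: rhs = 9, matching y values: 3, 8 (2 points).
  x = 5: rhs = 10, matching y values: none (0 points).
  x = 6: rhs = 8, matching y values: none (0 points).
  x = 7: rhs = 9, matching y values: 3, 8 (2 points).
  x = 8: rhs = 8, matching y values: none (0 points).
  x = 9: rhs = 0, matching y values: 0 (1 points).
  x = 10: rhs = 2, matching y values: none (0 points).
Total affine count: 9.
Full point count |E(F_11)| = 9 + 1 = 10.
Hasse bound: |10 − (11+1)| = |-2| = 2 ≤ 2√11 ≈ 6.6332 ✓.


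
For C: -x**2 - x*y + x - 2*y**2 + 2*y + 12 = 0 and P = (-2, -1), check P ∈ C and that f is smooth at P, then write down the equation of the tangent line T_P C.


Tangent line at P: 6*x + 8*y + 20 = 0.

Step 1: f(-2, -1) = 0, so P lies on C.
Step 2: partial derivatives
  f_x(x, y) = -2*x - y + 1, f_y(x, y) = -x - 4*y + 2.
  f_x(P) = 6, f_y(P) = 8 (gradient nonzero, so P is smooth).
Step 3: tangent line at P: 6·(x − -2) + 8·(y − -1) = 0.
Expanding: 6*x + 8*y + 20 = 0.


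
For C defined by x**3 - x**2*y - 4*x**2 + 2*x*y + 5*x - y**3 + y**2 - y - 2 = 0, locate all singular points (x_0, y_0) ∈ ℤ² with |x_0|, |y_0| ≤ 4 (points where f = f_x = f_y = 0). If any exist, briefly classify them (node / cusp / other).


Singular points: {(1, 0)}; classification: node.

Compute partial derivatives:
  f_x = 3*x**2 - 2*x*y - 8*x + 2*y + 5.
  f_y = -x**2 + 2*x - 3*y**2 + 2*y - 1.
Scan x_0 ∈ {−4, ..., 4}. For each x_0, f_y(x_0, y) is a polynomial in y; find its integer roots y ∈ {−4, ..., 4}, then test f_x and f at those candidates.
  x = -4: f_y(-4, y) = -3*y**2 + 2*y - 25; no integer root y with |y| ≤ 4.
  x = -3: f_y(-3, y) = -3*y**2 + 2*y - 16; no integer root y with |y| ≤ 4.
  x = -2: f_y(-2, y) = -3*y**2 + 2*y - 9; no integer root y with |y| ≤ 4.
  x = -1: f_y(-1, y) = -3*y**2 + 2*y - 4; no integer root y with |y| ≤ 4.
  x = 0: f_y(0, y) = -3*y**2 + 2*y - 1; no integer root y with |y| ≤ 4.
  x = 1: f_y(1, y) = -3*y**2 + 2*y; vanishes at y ∈ {0}. (1, 0): f_x = 0, f = 0 — SINGULAR.
  x = 2: f_y(2, y) = -3*y**2 + 2*y - 1; no integer root y with |y| ≤ 4.
  x = 3: f_y(3, y) = -3*y**2 + 2*y - 4; no integer root y with |y| ≤ 4.
  x = 4: f_y(4, y) = -3*y**2 + 2*y - 9; no integer root y with |y| ≤ 4.
Only singular point on the grid: (1, 0).
Classify: substitute x = 1 + u, y = 0 + v and expand: f = u**3 - u**2*v - u**2 - v**3 + v**2.
No constant or linear terms (consistent with a singular point). Quadratic part: -u**2 + v**2. Cubic part: u**3 - u**2*v - v**3.
The quadratic part v**2 - u**2 = (v − u)(v + u) splits into two distinct linear factors, so there are two distinct tangent lines y − 0 = ±(x − 1) — this is a node (ordinary double point).
Classification: node.


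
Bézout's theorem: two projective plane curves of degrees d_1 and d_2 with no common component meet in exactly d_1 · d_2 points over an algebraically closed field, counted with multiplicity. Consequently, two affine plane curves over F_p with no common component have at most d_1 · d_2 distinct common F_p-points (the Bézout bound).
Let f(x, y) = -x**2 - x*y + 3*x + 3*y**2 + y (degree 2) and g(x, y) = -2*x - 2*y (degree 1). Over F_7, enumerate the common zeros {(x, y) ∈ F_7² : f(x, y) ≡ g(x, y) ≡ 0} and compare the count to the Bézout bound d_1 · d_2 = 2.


Common zeros: {(0, 0), (4, 3)}; count = 2; Bézout bound = 2.

deg(f) = 2, deg(g) = 1, so Bézout bound = 2.
Scan x ∈ F_7. For each x, list the y ∈ F_7 with f(x, y) ≡ 0 and those with g(x, y) ≡ 0 (mod 7); the common zeros in that column are the intersection.
  x = 0: f ≡ 0 at y ∈ {0, 2}; g ≡ 0 at y ∈ {0}; common: {0}.
  x = 1: f ≡ 0 at y ∈ {2, 5}; g ≡ 0 at y ∈ {6}; common: ∅.
  x = 2: f ≡ 0 at y ∈ ∅; g ≡ 0 at y ∈ {5}; common: ∅.
  x = 3: f ≡ 0 at y ∈ {0, 3}; g ≡ 0 at y ∈ {4}; common: ∅.
  x = 4: f ≡ 0 at y ∈ {3, 5}; g ≡ 0 at y ∈ {3}; common: {3}.
  x = 5: f ≡ 0 at y ∈ ∅; g ≡ 0 at y ∈ {2}; common: ∅.
  x = 6: f ≡ 0 at y ∈ ∅; g ≡ 0 at y ∈ {1}; common: ∅.
Collecting: common zeros = {(0, 0), (4, 3)}, so the count is 2.
Comparison with the Bézout bound: 2 ≤ 2 = deg(f)·deg(g), as expected for curves with no common component (the bound is attained).


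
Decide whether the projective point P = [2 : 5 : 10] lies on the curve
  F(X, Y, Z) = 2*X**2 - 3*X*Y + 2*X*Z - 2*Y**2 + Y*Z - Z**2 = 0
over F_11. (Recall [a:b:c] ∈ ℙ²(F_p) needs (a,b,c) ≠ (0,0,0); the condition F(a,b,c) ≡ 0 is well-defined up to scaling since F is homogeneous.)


F(2,5,10) ≡ 6 (mod 11); P is NOT on the curve.

Evaluate F(2, 5, 10) term-by-term (mod 11).
  2*X**2 ↦ 2·4·1·1 = 8
  -3*X*Y ↦ -3·2·5·1 = -30
  2*X*Z ↦ 2·2·1·10 = 40
  -2*Y**2 ↦ -2·1·25·1 = -50
  Y*Z ↦ 1·1·5·10 = 50
  -Z**2 ↦ -1·1·1·100 = -100
Sum: F(2, 5, 10) = (8) + (-30) + (40) + (-50) + (50) + (-100) = -82.
Reducing mod 11: -82 ≡ 6 (mod 11).
Since F(a, b, c) ≡ 6 ≠ 0 (mod 11), P does NOT lie on the curve.


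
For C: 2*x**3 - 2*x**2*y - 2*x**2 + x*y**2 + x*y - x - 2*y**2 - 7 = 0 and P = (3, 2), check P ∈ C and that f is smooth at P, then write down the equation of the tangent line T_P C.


Tangent line at P: 23*x - 11*y - 47 = 0.

Step 1: f(3, 2) = 0, so P lies on C.
Step 2: partial derivatives
  f_x(x, y) = 6*x**2 - 4*x*y - 4*x + y**2 + y - 1, f_y(x, y) = -2*x**2 + 2*x*y + x - 4*y.
  f_x(P) = 23, f_y(P) = -11 (gradient nonzero, so P is smooth).
Step 3: tangent line at P: 23·(x − 3) + -11·(y − 2) = 0.
Expanding: 23*x - 11*y - 47 = 0.


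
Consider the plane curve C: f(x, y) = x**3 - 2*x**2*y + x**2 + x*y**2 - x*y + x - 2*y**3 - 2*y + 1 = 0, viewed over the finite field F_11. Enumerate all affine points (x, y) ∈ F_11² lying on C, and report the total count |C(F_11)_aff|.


Affine F_11-points: {(3, 4), (3, 7), (4, 7), (5, 10), (6, 7), (7, 2), (7, 3), (7, 4), (8, 4), (9, 8), (10, 0)}; count = 11.

For each of the 121 pairs (x, y) ∈ F_11², evaluate f(x, y) mod 11. Record the zeros.
  x = 0: [0↦1, 1↦8, 2↦3, 3↦7, 4↦8, 5↦5, 6↦8, 7↦5, 8↦6, 9↦10, 10↦5]  zeros at y ∈ ∅
  x = 1: [0↦4, 1↦9, 2↦4, 3↦10, 4↦4, 5↦7, 6↦7, 7↦3, 8↦5, 9↦1, 10↦1]  zeros at y ∈ ∅
  x = 2: [0↦4, 1↦3, 2↦5, 3↦9, 4↦3, 5↦8, 6↦1, 7↦3, 8↦2, 9↦8, 10↦9]  zeros at y ∈ ∅
  x = 3: [0↦7, 1↦7, 2↦1, 3↦10, 4↦0, 5↦3, 6↦7, 7↦0, 8↦3, 9↦4, 10↦2]  zeros at y ∈ {4, 7}
  x = 4: [0↦8, 1↦5, 2↦9, 3↦8, 4↦1, 5↦9, 6↦9, 7↦0, 8↦3, 9↦6, 10↦8]  zeros at y ∈ {7}
  x = 5: [0↦2, 1↦3, 2↦2, 3↦9, 4↦1, 5↦10, 6↦2, 7↦9, 8↦8, 9↦9, 10↦0]  zeros at y ∈ {10}
  x = 6: [0↦6, 1↦7, 2↦8, 3↦8, 4↦6, 5↦1, 6↦3, 7↦0, 8↦2, 9↦8, 10↦6]  zeros at y ∈ {7}
  x = 7: [0↦4, 1↦1, 2↦0, 3↦0, 4↦0, 5↦10, 6↦7, 7↦1, 8↦2, 9↦9, 10↦10]  zeros at y ∈ {2, 3, 4}
  x = 8: [0↦2, 1↦2, 2↦6, 3↦2, 4↦0, 5↦10, 6↦9, 7↦7, 8↦3, 9↦7, 10↦7]  zeros at y ∈ {4}
  x = 9: [0↦6, 1↦5, 2↦10, 3↦9, 4↦1, 5↦7, 6↦4, 7↦2, 8↦0, 9↦8, 10↦3]  zeros at y ∈ {8}
  x = 10: [0↦0, 1↦5, 2↦7, 3↦5, 4↦9, 5↦7, 6↦9, 7↦3, 8↦10, 9↦7, 10↦4]  zeros at y ∈ {0}
Collecting zeros: affine points = {(3, 4), (3, 7), (4, 7), (5, 10), (6, 7), (7, 2), (7, 3), (7, 4), (8, 4), (9, 8), (10, 0)}.
Total count |C(F_11)_aff| = 11.
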